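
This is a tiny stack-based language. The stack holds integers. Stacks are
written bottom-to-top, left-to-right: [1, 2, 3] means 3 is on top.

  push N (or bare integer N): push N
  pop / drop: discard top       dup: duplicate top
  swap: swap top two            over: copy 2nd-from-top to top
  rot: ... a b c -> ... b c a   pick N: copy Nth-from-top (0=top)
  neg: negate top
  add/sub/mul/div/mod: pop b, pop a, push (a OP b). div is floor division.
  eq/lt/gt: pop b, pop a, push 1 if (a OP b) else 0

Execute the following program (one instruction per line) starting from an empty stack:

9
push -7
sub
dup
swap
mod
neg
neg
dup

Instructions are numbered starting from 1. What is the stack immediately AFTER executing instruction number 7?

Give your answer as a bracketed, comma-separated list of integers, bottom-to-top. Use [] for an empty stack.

Answer: [0]

Derivation:
Step 1 ('9'): [9]
Step 2 ('push -7'): [9, -7]
Step 3 ('sub'): [16]
Step 4 ('dup'): [16, 16]
Step 5 ('swap'): [16, 16]
Step 6 ('mod'): [0]
Step 7 ('neg'): [0]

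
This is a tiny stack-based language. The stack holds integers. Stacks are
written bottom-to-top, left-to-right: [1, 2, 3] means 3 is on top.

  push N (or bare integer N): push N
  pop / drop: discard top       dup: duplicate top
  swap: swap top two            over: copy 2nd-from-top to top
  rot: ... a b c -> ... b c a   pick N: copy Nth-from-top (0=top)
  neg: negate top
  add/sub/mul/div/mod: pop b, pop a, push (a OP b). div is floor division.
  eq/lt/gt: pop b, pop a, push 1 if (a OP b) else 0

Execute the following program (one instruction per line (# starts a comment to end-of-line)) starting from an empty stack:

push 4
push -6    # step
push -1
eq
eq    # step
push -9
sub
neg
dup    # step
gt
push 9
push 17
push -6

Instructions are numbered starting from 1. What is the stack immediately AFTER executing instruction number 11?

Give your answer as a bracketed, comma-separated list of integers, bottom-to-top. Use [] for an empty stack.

Answer: [0, 9]

Derivation:
Step 1 ('push 4'): [4]
Step 2 ('push -6'): [4, -6]
Step 3 ('push -1'): [4, -6, -1]
Step 4 ('eq'): [4, 0]
Step 5 ('eq'): [0]
Step 6 ('push -9'): [0, -9]
Step 7 ('sub'): [9]
Step 8 ('neg'): [-9]
Step 9 ('dup'): [-9, -9]
Step 10 ('gt'): [0]
Step 11 ('push 9'): [0, 9]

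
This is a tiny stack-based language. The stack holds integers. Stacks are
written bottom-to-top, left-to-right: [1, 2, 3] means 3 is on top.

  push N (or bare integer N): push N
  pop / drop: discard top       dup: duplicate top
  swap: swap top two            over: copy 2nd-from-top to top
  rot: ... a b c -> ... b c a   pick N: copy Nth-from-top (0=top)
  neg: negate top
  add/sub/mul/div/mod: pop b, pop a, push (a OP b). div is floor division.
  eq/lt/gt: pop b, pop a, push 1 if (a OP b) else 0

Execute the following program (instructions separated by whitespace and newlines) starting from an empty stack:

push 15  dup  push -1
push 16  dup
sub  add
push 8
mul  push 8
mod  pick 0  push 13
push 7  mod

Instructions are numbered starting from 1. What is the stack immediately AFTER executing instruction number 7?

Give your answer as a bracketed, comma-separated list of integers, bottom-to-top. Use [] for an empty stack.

Step 1 ('push 15'): [15]
Step 2 ('dup'): [15, 15]
Step 3 ('push -1'): [15, 15, -1]
Step 4 ('push 16'): [15, 15, -1, 16]
Step 5 ('dup'): [15, 15, -1, 16, 16]
Step 6 ('sub'): [15, 15, -1, 0]
Step 7 ('add'): [15, 15, -1]

Answer: [15, 15, -1]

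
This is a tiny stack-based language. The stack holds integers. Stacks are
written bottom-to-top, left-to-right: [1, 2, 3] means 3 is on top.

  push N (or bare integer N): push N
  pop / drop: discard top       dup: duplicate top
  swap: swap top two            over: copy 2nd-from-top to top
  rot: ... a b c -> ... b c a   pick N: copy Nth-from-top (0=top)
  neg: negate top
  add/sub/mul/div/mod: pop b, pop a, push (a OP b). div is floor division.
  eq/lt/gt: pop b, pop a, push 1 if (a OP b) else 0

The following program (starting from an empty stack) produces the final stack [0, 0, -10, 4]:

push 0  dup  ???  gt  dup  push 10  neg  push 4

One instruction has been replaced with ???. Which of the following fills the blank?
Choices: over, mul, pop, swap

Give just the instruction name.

Answer: swap

Derivation:
Stack before ???: [0, 0]
Stack after ???:  [0, 0]
Checking each choice:
  over: produces [0, 0, 0, -10, 4]
  mul: stack underflow (need 2, have 1)
  pop: stack underflow (need 2, have 1)
  swap: MATCH


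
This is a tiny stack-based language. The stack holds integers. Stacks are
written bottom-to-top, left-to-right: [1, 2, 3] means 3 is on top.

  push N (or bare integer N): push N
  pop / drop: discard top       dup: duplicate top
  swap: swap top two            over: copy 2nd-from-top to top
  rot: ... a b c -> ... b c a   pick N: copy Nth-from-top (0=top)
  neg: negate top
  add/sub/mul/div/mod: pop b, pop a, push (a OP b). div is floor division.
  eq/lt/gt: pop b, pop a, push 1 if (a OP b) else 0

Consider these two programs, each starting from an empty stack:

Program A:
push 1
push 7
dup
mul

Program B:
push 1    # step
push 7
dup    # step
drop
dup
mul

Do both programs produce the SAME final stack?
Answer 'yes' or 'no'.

Program A trace:
  After 'push 1': [1]
  After 'push 7': [1, 7]
  After 'dup': [1, 7, 7]
  After 'mul': [1, 49]
Program A final stack: [1, 49]

Program B trace:
  After 'push 1': [1]
  After 'push 7': [1, 7]
  After 'dup': [1, 7, 7]
  After 'drop': [1, 7]
  After 'dup': [1, 7, 7]
  After 'mul': [1, 49]
Program B final stack: [1, 49]
Same: yes

Answer: yes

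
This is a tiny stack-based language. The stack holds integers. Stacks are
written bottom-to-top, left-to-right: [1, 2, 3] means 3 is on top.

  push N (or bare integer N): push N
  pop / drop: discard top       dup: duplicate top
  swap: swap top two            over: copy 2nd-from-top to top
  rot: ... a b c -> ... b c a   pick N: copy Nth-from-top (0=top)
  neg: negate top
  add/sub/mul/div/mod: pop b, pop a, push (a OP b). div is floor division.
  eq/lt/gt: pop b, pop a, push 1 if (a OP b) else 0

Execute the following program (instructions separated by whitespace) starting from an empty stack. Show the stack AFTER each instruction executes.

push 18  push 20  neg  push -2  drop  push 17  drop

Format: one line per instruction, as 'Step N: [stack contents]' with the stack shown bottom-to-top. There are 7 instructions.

Step 1: [18]
Step 2: [18, 20]
Step 3: [18, -20]
Step 4: [18, -20, -2]
Step 5: [18, -20]
Step 6: [18, -20, 17]
Step 7: [18, -20]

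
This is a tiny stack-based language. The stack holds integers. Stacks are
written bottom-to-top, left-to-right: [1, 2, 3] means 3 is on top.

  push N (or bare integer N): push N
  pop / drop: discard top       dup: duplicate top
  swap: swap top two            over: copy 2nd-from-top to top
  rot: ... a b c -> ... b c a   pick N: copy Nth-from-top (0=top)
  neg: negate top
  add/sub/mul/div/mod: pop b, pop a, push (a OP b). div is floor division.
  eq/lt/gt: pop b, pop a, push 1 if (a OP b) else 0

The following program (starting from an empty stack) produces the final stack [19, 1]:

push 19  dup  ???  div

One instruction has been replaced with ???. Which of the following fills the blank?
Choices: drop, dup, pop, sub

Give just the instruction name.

Answer: dup

Derivation:
Stack before ???: [19, 19]
Stack after ???:  [19, 19, 19]
Checking each choice:
  drop: stack underflow (need 2, have 1)
  dup: MATCH
  pop: stack underflow (need 2, have 1)
  sub: stack underflow (need 2, have 1)


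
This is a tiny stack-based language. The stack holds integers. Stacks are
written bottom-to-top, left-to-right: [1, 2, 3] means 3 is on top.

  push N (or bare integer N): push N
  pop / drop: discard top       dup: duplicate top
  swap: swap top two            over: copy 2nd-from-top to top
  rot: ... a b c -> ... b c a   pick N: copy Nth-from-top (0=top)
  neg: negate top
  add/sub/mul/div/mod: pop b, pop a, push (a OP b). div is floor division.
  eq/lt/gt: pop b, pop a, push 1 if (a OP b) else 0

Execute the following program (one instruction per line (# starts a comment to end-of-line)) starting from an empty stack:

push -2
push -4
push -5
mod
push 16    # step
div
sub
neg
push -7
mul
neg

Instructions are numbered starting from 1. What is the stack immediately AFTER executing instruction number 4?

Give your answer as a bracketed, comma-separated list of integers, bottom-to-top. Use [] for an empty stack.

Step 1 ('push -2'): [-2]
Step 2 ('push -4'): [-2, -4]
Step 3 ('push -5'): [-2, -4, -5]
Step 4 ('mod'): [-2, -4]

Answer: [-2, -4]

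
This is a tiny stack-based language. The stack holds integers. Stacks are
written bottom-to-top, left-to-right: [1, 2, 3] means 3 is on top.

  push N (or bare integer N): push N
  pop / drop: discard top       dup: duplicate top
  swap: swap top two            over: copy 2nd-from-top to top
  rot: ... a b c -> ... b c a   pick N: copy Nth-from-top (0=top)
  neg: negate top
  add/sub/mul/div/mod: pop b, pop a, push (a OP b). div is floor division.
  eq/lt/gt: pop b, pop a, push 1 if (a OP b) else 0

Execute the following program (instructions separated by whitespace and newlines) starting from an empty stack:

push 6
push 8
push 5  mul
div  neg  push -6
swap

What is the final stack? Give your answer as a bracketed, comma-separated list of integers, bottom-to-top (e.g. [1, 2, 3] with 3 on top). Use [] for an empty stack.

Answer: [-6, 0]

Derivation:
After 'push 6': [6]
After 'push 8': [6, 8]
After 'push 5': [6, 8, 5]
After 'mul': [6, 40]
After 'div': [0]
After 'neg': [0]
After 'push -6': [0, -6]
After 'swap': [-6, 0]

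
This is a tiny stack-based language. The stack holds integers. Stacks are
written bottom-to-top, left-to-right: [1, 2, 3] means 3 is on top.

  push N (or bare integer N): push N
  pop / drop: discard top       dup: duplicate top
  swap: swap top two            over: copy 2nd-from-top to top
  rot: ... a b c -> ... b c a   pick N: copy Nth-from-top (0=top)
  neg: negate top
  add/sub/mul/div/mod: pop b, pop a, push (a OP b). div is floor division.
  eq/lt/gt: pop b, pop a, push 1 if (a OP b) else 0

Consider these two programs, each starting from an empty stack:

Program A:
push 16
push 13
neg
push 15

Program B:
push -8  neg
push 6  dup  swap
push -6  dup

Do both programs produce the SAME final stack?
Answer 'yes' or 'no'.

Answer: no

Derivation:
Program A trace:
  After 'push 16': [16]
  After 'push 13': [16, 13]
  After 'neg': [16, -13]
  After 'push 15': [16, -13, 15]
Program A final stack: [16, -13, 15]

Program B trace:
  After 'push -8': [-8]
  After 'neg': [8]
  After 'push 6': [8, 6]
  After 'dup': [8, 6, 6]
  After 'swap': [8, 6, 6]
  After 'push -6': [8, 6, 6, -6]
  After 'dup': [8, 6, 6, -6, -6]
Program B final stack: [8, 6, 6, -6, -6]
Same: no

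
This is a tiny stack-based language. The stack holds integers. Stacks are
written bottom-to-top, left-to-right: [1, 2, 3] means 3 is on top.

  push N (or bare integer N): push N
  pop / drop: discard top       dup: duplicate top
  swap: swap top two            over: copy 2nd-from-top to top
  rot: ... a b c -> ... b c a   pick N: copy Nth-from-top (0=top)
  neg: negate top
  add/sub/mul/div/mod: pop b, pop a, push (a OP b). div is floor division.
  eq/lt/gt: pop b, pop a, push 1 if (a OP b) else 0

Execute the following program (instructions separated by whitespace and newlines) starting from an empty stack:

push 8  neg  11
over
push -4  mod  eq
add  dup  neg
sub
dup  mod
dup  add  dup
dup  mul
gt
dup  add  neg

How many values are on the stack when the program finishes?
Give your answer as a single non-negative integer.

After 'push 8': stack = [8] (depth 1)
After 'neg': stack = [-8] (depth 1)
After 'push 11': stack = [-8, 11] (depth 2)
After 'over': stack = [-8, 11, -8] (depth 3)
After 'push -4': stack = [-8, 11, -8, -4] (depth 4)
After 'mod': stack = [-8, 11, 0] (depth 3)
After 'eq': stack = [-8, 0] (depth 2)
After 'add': stack = [-8] (depth 1)
After 'dup': stack = [-8, -8] (depth 2)
After 'neg': stack = [-8, 8] (depth 2)
  ...
After 'mod': stack = [0] (depth 1)
After 'dup': stack = [0, 0] (depth 2)
After 'add': stack = [0] (depth 1)
After 'dup': stack = [0, 0] (depth 2)
After 'dup': stack = [0, 0, 0] (depth 3)
After 'mul': stack = [0, 0] (depth 2)
After 'gt': stack = [0] (depth 1)
After 'dup': stack = [0, 0] (depth 2)
After 'add': stack = [0] (depth 1)
After 'neg': stack = [0] (depth 1)

Answer: 1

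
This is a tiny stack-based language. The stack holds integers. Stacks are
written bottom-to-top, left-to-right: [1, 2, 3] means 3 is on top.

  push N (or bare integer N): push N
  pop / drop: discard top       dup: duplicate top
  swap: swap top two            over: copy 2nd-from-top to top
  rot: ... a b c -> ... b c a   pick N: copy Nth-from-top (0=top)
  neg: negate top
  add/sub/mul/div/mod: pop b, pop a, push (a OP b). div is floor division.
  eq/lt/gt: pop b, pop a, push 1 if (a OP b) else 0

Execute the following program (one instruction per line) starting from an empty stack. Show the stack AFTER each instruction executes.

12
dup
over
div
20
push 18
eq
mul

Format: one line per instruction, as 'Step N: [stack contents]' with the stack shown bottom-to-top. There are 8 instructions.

Step 1: [12]
Step 2: [12, 12]
Step 3: [12, 12, 12]
Step 4: [12, 1]
Step 5: [12, 1, 20]
Step 6: [12, 1, 20, 18]
Step 7: [12, 1, 0]
Step 8: [12, 0]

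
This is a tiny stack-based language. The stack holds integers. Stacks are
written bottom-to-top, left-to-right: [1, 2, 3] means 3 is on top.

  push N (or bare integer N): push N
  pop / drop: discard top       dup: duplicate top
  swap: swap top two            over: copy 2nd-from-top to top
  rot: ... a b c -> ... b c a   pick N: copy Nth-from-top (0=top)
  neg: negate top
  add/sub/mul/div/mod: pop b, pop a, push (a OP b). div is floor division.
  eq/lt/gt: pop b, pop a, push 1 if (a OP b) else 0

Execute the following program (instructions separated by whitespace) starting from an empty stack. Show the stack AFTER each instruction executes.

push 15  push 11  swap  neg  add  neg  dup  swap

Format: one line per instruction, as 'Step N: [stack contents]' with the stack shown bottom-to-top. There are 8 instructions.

Step 1: [15]
Step 2: [15, 11]
Step 3: [11, 15]
Step 4: [11, -15]
Step 5: [-4]
Step 6: [4]
Step 7: [4, 4]
Step 8: [4, 4]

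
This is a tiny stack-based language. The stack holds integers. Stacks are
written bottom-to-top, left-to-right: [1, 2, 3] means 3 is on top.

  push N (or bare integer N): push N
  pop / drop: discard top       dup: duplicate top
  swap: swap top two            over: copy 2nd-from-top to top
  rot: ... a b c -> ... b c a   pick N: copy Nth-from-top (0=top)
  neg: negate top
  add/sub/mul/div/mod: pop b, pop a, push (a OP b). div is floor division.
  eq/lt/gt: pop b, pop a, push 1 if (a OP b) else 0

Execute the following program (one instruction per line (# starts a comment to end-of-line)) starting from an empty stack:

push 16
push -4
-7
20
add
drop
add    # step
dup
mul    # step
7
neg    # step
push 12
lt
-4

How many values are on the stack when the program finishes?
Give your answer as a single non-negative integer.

Answer: 3

Derivation:
After 'push 16': stack = [16] (depth 1)
After 'push -4': stack = [16, -4] (depth 2)
After 'push -7': stack = [16, -4, -7] (depth 3)
After 'push 20': stack = [16, -4, -7, 20] (depth 4)
After 'add': stack = [16, -4, 13] (depth 3)
After 'drop': stack = [16, -4] (depth 2)
After 'add': stack = [12] (depth 1)
After 'dup': stack = [12, 12] (depth 2)
After 'mul': stack = [144] (depth 1)
After 'push 7': stack = [144, 7] (depth 2)
After 'neg': stack = [144, -7] (depth 2)
After 'push 12': stack = [144, -7, 12] (depth 3)
After 'lt': stack = [144, 1] (depth 2)
After 'push -4': stack = [144, 1, -4] (depth 3)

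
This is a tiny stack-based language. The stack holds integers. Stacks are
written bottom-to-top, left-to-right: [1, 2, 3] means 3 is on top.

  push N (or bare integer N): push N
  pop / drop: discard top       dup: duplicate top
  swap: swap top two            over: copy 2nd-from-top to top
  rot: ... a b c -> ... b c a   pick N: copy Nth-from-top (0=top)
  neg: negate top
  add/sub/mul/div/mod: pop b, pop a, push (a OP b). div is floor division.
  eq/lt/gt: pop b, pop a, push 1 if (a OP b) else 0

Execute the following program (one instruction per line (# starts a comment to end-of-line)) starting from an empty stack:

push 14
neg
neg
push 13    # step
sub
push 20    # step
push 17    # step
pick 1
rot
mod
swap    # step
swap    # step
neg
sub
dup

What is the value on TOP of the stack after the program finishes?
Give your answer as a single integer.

After 'push 14': [14]
After 'neg': [-14]
After 'neg': [14]
After 'push 13': [14, 13]
After 'sub': [1]
After 'push 20': [1, 20]
After 'push 17': [1, 20, 17]
After 'pick 1': [1, 20, 17, 20]
After 'rot': [1, 17, 20, 20]
After 'mod': [1, 17, 0]
After 'swap': [1, 0, 17]
After 'swap': [1, 17, 0]
After 'neg': [1, 17, 0]
After 'sub': [1, 17]
After 'dup': [1, 17, 17]

Answer: 17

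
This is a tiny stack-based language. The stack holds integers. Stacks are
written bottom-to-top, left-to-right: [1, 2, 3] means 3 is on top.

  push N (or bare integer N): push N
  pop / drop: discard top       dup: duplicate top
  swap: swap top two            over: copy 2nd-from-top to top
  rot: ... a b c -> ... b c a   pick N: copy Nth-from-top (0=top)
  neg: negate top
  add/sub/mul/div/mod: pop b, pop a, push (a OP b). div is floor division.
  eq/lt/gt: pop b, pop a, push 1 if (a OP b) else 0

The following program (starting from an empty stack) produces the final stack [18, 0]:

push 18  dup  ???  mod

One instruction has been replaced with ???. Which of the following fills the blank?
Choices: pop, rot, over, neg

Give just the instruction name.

Stack before ???: [18, 18]
Stack after ???:  [18, 18, 18]
Checking each choice:
  pop: stack underflow (need 2, have 1)
  rot: stack underflow (need 3, have 2)
  over: MATCH
  neg: produces [0]


Answer: over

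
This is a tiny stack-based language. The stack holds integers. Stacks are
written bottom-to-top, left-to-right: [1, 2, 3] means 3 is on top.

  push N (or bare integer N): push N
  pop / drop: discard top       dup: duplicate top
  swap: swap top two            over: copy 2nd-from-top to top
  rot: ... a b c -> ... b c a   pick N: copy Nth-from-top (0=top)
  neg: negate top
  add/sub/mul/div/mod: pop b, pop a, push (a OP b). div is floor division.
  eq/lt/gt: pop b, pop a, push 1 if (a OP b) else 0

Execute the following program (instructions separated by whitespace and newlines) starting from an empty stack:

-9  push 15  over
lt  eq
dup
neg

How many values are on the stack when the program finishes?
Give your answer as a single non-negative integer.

After 'push -9': stack = [-9] (depth 1)
After 'push 15': stack = [-9, 15] (depth 2)
After 'over': stack = [-9, 15, -9] (depth 3)
After 'lt': stack = [-9, 0] (depth 2)
After 'eq': stack = [0] (depth 1)
After 'dup': stack = [0, 0] (depth 2)
After 'neg': stack = [0, 0] (depth 2)

Answer: 2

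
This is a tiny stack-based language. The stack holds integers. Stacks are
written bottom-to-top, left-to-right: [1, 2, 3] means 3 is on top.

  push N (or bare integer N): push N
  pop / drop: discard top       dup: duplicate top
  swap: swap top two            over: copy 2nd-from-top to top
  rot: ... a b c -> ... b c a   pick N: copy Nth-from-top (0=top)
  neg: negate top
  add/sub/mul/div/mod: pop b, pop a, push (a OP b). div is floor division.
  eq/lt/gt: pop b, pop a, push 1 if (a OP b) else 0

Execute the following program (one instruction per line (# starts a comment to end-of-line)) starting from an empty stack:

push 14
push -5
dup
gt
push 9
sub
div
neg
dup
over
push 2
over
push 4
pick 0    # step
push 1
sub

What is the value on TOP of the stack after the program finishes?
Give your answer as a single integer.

After 'push 14': [14]
After 'push -5': [14, -5]
After 'dup': [14, -5, -5]
After 'gt': [14, 0]
After 'push 9': [14, 0, 9]
After 'sub': [14, -9]
After 'div': [-2]
After 'neg': [2]
After 'dup': [2, 2]
After 'over': [2, 2, 2]
After 'push 2': [2, 2, 2, 2]
After 'over': [2, 2, 2, 2, 2]
After 'push 4': [2, 2, 2, 2, 2, 4]
After 'pick 0': [2, 2, 2, 2, 2, 4, 4]
After 'push 1': [2, 2, 2, 2, 2, 4, 4, 1]
After 'sub': [2, 2, 2, 2, 2, 4, 3]

Answer: 3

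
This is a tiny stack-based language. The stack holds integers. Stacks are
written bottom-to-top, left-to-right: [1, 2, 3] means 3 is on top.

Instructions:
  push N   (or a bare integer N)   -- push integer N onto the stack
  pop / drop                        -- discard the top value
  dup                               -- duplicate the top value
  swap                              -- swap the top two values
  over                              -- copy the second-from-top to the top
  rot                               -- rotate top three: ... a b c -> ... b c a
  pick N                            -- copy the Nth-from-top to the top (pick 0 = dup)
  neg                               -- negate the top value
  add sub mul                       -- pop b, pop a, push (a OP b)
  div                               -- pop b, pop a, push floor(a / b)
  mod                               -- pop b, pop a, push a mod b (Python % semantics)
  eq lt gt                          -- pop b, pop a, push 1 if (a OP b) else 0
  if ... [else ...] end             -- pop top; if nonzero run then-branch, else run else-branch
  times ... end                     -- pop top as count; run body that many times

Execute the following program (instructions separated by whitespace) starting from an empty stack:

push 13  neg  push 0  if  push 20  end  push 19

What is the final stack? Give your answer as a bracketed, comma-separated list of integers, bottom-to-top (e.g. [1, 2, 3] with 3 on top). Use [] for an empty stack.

Answer: [-13, 19]

Derivation:
After 'push 13': [13]
After 'neg': [-13]
After 'push 0': [-13, 0]
After 'if': [-13]
After 'push 19': [-13, 19]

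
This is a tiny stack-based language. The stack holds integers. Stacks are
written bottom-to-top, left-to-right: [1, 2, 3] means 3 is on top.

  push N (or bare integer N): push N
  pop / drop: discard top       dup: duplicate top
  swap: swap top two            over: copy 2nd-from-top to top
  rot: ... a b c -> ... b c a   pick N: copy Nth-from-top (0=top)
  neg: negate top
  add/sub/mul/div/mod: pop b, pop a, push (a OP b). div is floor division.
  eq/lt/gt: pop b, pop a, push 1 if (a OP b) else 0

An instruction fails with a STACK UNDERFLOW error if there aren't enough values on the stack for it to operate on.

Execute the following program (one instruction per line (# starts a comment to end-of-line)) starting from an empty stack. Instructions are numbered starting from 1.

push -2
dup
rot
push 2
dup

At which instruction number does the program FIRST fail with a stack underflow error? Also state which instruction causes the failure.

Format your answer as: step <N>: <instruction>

Step 1 ('push -2'): stack = [-2], depth = 1
Step 2 ('dup'): stack = [-2, -2], depth = 2
Step 3 ('rot'): needs 3 value(s) but depth is 2 — STACK UNDERFLOW

Answer: step 3: rot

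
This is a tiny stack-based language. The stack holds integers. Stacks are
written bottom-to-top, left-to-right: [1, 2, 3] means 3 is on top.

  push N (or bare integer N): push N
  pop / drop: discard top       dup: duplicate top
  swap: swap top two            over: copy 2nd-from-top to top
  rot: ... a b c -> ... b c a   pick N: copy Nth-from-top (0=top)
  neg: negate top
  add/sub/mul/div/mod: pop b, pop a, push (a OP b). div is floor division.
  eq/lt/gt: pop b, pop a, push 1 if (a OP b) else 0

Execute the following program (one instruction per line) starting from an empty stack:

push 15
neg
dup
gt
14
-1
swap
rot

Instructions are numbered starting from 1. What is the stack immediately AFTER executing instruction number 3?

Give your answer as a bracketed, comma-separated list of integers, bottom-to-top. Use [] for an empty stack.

Answer: [-15, -15]

Derivation:
Step 1 ('push 15'): [15]
Step 2 ('neg'): [-15]
Step 3 ('dup'): [-15, -15]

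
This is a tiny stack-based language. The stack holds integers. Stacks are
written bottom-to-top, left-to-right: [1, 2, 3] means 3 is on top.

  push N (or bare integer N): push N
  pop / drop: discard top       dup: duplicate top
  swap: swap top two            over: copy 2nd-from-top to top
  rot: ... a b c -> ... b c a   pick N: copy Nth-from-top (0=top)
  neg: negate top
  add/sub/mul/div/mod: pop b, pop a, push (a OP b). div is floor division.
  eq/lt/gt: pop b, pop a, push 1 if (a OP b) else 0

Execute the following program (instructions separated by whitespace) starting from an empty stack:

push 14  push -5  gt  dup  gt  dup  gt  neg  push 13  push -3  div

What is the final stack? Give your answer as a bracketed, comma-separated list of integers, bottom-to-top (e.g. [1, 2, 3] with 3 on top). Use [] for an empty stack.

After 'push 14': [14]
After 'push -5': [14, -5]
After 'gt': [1]
After 'dup': [1, 1]
After 'gt': [0]
After 'dup': [0, 0]
After 'gt': [0]
After 'neg': [0]
After 'push 13': [0, 13]
After 'push -3': [0, 13, -3]
After 'div': [0, -5]

Answer: [0, -5]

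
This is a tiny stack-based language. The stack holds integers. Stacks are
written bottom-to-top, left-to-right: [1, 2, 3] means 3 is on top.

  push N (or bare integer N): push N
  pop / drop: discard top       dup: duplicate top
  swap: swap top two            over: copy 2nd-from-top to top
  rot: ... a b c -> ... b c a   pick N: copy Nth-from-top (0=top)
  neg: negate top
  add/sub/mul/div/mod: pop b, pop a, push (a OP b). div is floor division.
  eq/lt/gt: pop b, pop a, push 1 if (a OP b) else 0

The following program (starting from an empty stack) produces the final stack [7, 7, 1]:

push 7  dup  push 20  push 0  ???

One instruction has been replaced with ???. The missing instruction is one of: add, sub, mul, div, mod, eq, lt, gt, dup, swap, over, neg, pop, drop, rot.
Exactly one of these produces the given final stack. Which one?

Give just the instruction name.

Stack before ???: [7, 7, 20, 0]
Stack after ???:  [7, 7, 1]
The instruction that transforms [7, 7, 20, 0] -> [7, 7, 1] is: gt

Answer: gt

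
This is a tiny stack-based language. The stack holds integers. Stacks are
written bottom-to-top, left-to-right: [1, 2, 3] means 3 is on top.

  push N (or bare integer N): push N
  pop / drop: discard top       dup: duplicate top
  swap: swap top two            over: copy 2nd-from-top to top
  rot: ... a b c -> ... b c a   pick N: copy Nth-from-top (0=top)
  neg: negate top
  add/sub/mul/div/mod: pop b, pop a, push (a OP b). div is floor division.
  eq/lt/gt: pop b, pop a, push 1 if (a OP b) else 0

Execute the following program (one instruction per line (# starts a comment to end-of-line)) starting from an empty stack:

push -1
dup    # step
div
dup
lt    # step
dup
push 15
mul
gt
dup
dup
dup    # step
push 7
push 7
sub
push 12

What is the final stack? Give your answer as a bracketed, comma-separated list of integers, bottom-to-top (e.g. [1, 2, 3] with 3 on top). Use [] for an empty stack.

After 'push -1': [-1]
After 'dup': [-1, -1]
After 'div': [1]
After 'dup': [1, 1]
After 'lt': [0]
After 'dup': [0, 0]
After 'push 15': [0, 0, 15]
After 'mul': [0, 0]
After 'gt': [0]
After 'dup': [0, 0]
After 'dup': [0, 0, 0]
After 'dup': [0, 0, 0, 0]
After 'push 7': [0, 0, 0, 0, 7]
After 'push 7': [0, 0, 0, 0, 7, 7]
After 'sub': [0, 0, 0, 0, 0]
After 'push 12': [0, 0, 0, 0, 0, 12]

Answer: [0, 0, 0, 0, 0, 12]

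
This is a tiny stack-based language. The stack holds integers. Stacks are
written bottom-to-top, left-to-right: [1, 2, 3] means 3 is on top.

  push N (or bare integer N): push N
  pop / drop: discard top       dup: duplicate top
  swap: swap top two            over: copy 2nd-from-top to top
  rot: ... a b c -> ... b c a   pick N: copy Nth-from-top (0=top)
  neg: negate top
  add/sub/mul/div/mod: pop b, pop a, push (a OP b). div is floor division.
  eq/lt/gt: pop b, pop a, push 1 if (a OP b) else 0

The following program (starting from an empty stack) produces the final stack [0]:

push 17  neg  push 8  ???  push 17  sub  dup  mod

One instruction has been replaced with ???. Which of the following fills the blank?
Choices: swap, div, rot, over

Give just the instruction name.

Stack before ???: [-17, 8]
Stack after ???:  [-3]
Checking each choice:
  swap: produces [8, 0]
  div: MATCH
  rot: stack underflow (need 3, have 2)
  over: produces [-17, 8, 0]


Answer: div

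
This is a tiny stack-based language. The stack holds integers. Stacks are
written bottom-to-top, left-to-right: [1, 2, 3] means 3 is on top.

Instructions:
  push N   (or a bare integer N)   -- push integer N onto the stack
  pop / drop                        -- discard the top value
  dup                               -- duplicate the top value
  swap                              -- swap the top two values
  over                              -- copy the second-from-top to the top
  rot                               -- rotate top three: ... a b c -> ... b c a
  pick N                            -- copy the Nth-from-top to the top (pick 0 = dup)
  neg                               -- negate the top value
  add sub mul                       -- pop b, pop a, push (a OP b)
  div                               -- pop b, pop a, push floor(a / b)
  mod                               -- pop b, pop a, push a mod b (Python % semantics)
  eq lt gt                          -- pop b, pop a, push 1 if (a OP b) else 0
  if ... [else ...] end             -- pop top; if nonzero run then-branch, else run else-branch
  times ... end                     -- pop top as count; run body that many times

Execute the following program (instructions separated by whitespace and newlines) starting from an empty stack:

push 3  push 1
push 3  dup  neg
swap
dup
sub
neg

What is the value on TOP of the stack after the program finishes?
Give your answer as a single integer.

After 'push 3': [3]
After 'push 1': [3, 1]
After 'push 3': [3, 1, 3]
After 'dup': [3, 1, 3, 3]
After 'neg': [3, 1, 3, -3]
After 'swap': [3, 1, -3, 3]
After 'dup': [3, 1, -3, 3, 3]
After 'sub': [3, 1, -3, 0]
After 'neg': [3, 1, -3, 0]

Answer: 0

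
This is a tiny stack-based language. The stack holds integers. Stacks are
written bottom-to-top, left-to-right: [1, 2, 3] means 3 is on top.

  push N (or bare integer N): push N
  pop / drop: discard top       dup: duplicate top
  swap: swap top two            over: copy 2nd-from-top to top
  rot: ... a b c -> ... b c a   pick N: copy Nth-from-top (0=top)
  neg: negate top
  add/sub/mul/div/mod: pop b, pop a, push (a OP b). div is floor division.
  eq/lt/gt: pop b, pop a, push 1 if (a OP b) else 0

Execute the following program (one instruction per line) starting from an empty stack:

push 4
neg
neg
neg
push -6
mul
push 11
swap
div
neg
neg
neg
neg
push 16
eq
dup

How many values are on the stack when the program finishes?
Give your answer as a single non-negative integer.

After 'push 4': stack = [4] (depth 1)
After 'neg': stack = [-4] (depth 1)
After 'neg': stack = [4] (depth 1)
After 'neg': stack = [-4] (depth 1)
After 'push -6': stack = [-4, -6] (depth 2)
After 'mul': stack = [24] (depth 1)
After 'push 11': stack = [24, 11] (depth 2)
After 'swap': stack = [11, 24] (depth 2)
After 'div': stack = [0] (depth 1)
After 'neg': stack = [0] (depth 1)
After 'neg': stack = [0] (depth 1)
After 'neg': stack = [0] (depth 1)
After 'neg': stack = [0] (depth 1)
After 'push 16': stack = [0, 16] (depth 2)
After 'eq': stack = [0] (depth 1)
After 'dup': stack = [0, 0] (depth 2)

Answer: 2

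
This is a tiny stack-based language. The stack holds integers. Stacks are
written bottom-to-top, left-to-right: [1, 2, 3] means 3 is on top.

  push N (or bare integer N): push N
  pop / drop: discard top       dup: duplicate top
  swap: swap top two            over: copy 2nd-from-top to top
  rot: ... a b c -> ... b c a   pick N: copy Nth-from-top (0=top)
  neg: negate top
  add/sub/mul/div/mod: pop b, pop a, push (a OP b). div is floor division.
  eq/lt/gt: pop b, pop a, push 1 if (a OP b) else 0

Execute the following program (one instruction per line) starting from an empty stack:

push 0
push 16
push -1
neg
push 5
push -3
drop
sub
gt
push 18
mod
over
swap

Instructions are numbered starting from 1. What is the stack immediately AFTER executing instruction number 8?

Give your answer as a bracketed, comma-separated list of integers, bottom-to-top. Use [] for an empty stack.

Answer: [0, 16, -4]

Derivation:
Step 1 ('push 0'): [0]
Step 2 ('push 16'): [0, 16]
Step 3 ('push -1'): [0, 16, -1]
Step 4 ('neg'): [0, 16, 1]
Step 5 ('push 5'): [0, 16, 1, 5]
Step 6 ('push -3'): [0, 16, 1, 5, -3]
Step 7 ('drop'): [0, 16, 1, 5]
Step 8 ('sub'): [0, 16, -4]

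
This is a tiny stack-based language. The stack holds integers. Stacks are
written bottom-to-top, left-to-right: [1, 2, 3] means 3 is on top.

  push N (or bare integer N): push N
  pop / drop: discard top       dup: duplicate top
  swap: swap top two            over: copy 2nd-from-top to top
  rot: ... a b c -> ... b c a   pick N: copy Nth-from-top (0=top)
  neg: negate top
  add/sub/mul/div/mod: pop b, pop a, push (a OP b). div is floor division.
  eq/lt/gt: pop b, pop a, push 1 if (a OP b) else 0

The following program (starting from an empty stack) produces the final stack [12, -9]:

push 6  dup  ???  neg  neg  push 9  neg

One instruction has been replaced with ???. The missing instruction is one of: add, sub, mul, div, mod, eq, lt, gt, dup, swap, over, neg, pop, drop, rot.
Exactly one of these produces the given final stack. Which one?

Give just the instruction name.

Stack before ???: [6, 6]
Stack after ???:  [12]
The instruction that transforms [6, 6] -> [12] is: add

Answer: add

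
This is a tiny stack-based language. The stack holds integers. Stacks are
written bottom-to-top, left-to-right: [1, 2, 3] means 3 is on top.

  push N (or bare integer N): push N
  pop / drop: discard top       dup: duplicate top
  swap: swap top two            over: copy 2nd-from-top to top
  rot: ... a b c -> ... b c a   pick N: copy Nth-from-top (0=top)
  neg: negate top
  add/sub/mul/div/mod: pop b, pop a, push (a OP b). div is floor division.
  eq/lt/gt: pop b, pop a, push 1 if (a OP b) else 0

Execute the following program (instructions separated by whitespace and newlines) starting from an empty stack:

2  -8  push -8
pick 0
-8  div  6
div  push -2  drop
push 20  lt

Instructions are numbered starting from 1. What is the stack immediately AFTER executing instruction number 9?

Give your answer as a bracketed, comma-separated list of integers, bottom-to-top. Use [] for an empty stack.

Step 1 ('2'): [2]
Step 2 ('-8'): [2, -8]
Step 3 ('push -8'): [2, -8, -8]
Step 4 ('pick 0'): [2, -8, -8, -8]
Step 5 ('-8'): [2, -8, -8, -8, -8]
Step 6 ('div'): [2, -8, -8, 1]
Step 7 ('6'): [2, -8, -8, 1, 6]
Step 8 ('div'): [2, -8, -8, 0]
Step 9 ('push -2'): [2, -8, -8, 0, -2]

Answer: [2, -8, -8, 0, -2]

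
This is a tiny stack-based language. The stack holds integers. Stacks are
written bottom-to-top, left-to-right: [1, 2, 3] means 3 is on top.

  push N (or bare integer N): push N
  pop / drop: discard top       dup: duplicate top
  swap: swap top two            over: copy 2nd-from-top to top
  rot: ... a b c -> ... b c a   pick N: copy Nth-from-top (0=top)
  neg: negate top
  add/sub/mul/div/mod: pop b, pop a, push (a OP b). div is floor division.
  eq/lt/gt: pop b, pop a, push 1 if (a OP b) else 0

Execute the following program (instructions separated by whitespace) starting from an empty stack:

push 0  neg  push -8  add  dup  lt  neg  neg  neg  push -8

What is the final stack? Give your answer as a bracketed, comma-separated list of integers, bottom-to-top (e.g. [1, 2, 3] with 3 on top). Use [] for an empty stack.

After 'push 0': [0]
After 'neg': [0]
After 'push -8': [0, -8]
After 'add': [-8]
After 'dup': [-8, -8]
After 'lt': [0]
After 'neg': [0]
After 'neg': [0]
After 'neg': [0]
After 'push -8': [0, -8]

Answer: [0, -8]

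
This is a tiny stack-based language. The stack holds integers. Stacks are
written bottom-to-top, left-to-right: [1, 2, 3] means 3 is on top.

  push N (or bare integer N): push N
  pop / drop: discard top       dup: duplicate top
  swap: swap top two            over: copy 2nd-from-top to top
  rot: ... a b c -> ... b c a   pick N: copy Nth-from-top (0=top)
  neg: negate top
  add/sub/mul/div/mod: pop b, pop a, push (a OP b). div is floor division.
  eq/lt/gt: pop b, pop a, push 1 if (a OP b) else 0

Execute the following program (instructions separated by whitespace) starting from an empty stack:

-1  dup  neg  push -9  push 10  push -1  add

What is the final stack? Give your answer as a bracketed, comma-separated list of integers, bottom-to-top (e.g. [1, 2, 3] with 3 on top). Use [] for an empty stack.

Answer: [-1, 1, -9, 9]

Derivation:
After 'push -1': [-1]
After 'dup': [-1, -1]
After 'neg': [-1, 1]
After 'push -9': [-1, 1, -9]
After 'push 10': [-1, 1, -9, 10]
After 'push -1': [-1, 1, -9, 10, -1]
After 'add': [-1, 1, -9, 9]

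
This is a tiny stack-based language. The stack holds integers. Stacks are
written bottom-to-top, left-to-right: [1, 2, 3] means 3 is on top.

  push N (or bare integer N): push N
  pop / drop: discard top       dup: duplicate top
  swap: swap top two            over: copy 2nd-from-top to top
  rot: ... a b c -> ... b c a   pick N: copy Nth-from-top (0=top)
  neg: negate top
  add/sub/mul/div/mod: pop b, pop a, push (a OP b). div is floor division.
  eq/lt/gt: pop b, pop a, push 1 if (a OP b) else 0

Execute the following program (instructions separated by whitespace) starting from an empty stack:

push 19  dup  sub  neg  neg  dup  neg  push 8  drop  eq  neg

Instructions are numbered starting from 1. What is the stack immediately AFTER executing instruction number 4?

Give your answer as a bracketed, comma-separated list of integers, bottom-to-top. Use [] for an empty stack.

Step 1 ('push 19'): [19]
Step 2 ('dup'): [19, 19]
Step 3 ('sub'): [0]
Step 4 ('neg'): [0]

Answer: [0]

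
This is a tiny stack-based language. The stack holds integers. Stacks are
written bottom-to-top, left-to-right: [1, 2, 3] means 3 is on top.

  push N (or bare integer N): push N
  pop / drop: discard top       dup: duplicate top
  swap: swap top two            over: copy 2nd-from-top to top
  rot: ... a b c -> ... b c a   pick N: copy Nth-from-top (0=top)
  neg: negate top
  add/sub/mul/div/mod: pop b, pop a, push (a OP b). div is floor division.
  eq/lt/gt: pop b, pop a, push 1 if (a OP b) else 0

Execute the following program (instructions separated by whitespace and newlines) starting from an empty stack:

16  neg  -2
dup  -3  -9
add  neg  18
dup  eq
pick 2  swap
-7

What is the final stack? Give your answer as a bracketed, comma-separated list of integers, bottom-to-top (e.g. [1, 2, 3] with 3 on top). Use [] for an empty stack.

Answer: [-16, -2, -2, 12, -2, 1, -7]

Derivation:
After 'push 16': [16]
After 'neg': [-16]
After 'push -2': [-16, -2]
After 'dup': [-16, -2, -2]
After 'push -3': [-16, -2, -2, -3]
After 'push -9': [-16, -2, -2, -3, -9]
After 'add': [-16, -2, -2, -12]
After 'neg': [-16, -2, -2, 12]
After 'push 18': [-16, -2, -2, 12, 18]
After 'dup': [-16, -2, -2, 12, 18, 18]
After 'eq': [-16, -2, -2, 12, 1]
After 'pick 2': [-16, -2, -2, 12, 1, -2]
After 'swap': [-16, -2, -2, 12, -2, 1]
After 'push -7': [-16, -2, -2, 12, -2, 1, -7]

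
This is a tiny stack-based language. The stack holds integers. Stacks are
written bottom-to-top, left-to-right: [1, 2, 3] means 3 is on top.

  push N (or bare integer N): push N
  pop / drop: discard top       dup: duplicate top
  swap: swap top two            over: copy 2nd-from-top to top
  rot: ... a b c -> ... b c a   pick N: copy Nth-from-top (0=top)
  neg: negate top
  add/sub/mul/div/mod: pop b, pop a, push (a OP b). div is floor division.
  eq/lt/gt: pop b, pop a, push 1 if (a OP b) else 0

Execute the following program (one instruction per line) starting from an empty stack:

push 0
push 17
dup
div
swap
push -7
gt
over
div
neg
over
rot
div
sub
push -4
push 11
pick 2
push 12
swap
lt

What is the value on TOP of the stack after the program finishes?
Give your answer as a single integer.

After 'push 0': [0]
After 'push 17': [0, 17]
After 'dup': [0, 17, 17]
After 'div': [0, 1]
After 'swap': [1, 0]
After 'push -7': [1, 0, -7]
After 'gt': [1, 1]
After 'over': [1, 1, 1]
After 'div': [1, 1]
After 'neg': [1, -1]
After 'over': [1, -1, 1]
After 'rot': [-1, 1, 1]
After 'div': [-1, 1]
After 'sub': [-2]
After 'push -4': [-2, -4]
After 'push 11': [-2, -4, 11]
After 'pick 2': [-2, -4, 11, -2]
After 'push 12': [-2, -4, 11, -2, 12]
After 'swap': [-2, -4, 11, 12, -2]
After 'lt': [-2, -4, 11, 0]

Answer: 0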